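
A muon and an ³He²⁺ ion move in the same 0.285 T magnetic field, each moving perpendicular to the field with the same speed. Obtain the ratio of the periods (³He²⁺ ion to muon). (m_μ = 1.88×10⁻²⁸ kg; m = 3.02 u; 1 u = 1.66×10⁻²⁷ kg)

ratio ≈ 13.3

T = 2πm/(qB) is independent of speed, so T₂/T₁ = (m₂/q₂)/(m₁/q₁).
T_{³He²⁺ ion}/T_{muon} = (5.01×10^-27/2e) / (1.88×10^-28/1e) = 13.3.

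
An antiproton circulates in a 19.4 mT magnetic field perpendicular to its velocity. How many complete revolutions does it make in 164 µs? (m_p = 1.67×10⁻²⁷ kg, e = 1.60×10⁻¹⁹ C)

T = 2πm/(qB) = 2π(1.67×10^-27) / [(1×1.60×10^-19)(0.0194)] = 3.3805×10^-6 s.
N = t/T = 1.64×10^-4 / 3.3805×10^-6 ≈ 48.51, so 48 complete revolutions.

N = 48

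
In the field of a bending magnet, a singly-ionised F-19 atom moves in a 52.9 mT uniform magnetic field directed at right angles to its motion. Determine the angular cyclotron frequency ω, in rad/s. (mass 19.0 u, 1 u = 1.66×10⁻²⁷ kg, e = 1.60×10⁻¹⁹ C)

ω ≈ 2.68×10^5 rad/s

ω = qB/m = (1×1.60×10^-19)(0.0529) / (3.15×10^-26) = 2.68×10^5 rad/s.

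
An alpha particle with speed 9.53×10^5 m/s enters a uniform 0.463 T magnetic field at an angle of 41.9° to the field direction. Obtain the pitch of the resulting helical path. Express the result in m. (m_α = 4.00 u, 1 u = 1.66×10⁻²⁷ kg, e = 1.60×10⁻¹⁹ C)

pitch ≈ 0.200 m

The velocity component along B is v∥ = v cos41.9° = 7.09×10^5 m/s.
The cyclotron period T = 2πm/(qB) = 2.82×10^-7 s is set by m, q, B alone.
Pitch = v∥·T = (7.09×10^5)(2.82×10^-7) = 0.200 m.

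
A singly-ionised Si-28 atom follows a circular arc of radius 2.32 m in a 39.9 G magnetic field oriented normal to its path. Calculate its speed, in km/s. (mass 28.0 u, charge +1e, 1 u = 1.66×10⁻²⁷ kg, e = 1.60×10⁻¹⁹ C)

v ≈ 31.9 km/s

From qvB = mv²/r, v = qBr/m.
v = (1×1.60×10^-19)(3.99×10^-3)(2.32) / (4.65×10^-26) = 3.19×10^4 m/s.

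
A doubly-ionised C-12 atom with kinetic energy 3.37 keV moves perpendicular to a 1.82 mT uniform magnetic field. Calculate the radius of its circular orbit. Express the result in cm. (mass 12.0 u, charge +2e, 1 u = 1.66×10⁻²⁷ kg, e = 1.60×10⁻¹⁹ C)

r ≈ 796 cm

Convert the energy: K = 3.37 keV = 5.39×10^-16 J.
v = √(2K/m) = √(2·5.39×10^-16/1.99×10^-26) = 2.33×10^5 m/s.
r = mv/(qB) = (1.99×10^-26)(2.33×10^5) / [(2×1.60×10^-19)(1.82×10^-3)] = 7.96 m.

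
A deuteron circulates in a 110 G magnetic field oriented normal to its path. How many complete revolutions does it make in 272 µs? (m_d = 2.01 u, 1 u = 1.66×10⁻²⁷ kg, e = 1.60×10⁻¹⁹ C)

T = 2πm/(qB) = 2π(3.3366×10^-27) / [(1×1.60×10^-19)(0.0110)] = 1.1912×10^-5 s.
N = t/T = 2.72×10^-4 / 1.1912×10^-5 ≈ 22.83, so 22 complete revolutions.

N = 22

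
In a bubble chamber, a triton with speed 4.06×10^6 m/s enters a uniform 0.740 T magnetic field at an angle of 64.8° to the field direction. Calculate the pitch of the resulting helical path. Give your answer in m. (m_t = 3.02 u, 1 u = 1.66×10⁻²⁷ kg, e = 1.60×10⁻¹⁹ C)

The velocity component along B is v∥ = v cos64.8° = 1.73×10^6 m/s.
The cyclotron period T = 2πm/(qB) = 2.66×10^-7 s is set by m, q, B alone.
Pitch = v∥·T = (1.73×10^6)(2.66×10^-7) = 0.460 m.

pitch ≈ 0.460 m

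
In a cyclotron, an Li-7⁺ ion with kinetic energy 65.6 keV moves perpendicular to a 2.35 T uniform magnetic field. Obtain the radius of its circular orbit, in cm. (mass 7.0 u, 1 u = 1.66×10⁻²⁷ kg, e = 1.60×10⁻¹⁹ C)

Convert the energy: K = 65.6 keV = 1.05×10^-14 J.
v = √(2K/m) = √(2·1.05×10^-14/1.16×10^-26) = 1.34×10^6 m/s.
r = mv/(qB) = (1.16×10^-26)(1.34×10^6) / [(1×1.60×10^-19)(2.35)] = 0.0415 m.

r ≈ 4.15 cm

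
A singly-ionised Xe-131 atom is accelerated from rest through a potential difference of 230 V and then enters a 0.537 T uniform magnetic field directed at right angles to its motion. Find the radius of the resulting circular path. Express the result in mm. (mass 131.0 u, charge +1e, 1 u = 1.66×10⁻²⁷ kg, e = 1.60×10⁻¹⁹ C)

The kinetic energy gained is K = qV = (1×1.60×10^-19)(230) = 3.68×10^-17 J.
v = √(2K/m) = 1.84×10^4 m/s.
r = mv/(qB) = (2.17×10^-25)(1.84×10^4) / [(1×1.60×10^-19)(0.537)] = 0.0466 m.

r ≈ 46.6 mm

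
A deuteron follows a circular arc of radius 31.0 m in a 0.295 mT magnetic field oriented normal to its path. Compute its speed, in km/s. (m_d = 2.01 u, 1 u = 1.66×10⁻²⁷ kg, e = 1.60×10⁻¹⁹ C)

From qvB = mv²/r, v = qBr/m.
v = (1×1.60×10^-19)(2.95×10^-4)(31.0) / (3.34×10^-27) = 4.39×10^5 m/s.

v ≈ 439 km/s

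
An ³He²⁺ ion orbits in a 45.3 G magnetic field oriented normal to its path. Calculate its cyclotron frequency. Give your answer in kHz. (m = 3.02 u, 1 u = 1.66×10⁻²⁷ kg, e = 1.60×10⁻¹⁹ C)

f = qB/(2πm) = (2×1.60×10^-19)(4.53×10^-3) / [2π(5.01×10^-27)] = 4.60×10^4 Hz.

f ≈ 46.0 kHz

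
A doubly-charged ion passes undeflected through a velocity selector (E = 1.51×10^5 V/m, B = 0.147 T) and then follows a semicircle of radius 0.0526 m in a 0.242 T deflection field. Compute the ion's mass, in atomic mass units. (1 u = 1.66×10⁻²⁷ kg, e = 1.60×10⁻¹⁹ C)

m ≈ 2.39 u

v = E/B₁ = 1.03×10^6 m/s.
From r = mv/(qB₂), m = qB₂r/v = (2×1.60×10^-19)(0.242)(0.0526) / (1.03×10^6) = 3.97×10^-27 kg.
In atomic mass units: m = 3.97×10^-27 / 1.66×10^-27 = 2.39 u.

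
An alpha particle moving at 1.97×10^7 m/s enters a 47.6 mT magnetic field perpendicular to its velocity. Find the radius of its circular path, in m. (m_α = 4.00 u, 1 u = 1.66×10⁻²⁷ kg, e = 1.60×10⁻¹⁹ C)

r ≈ 8.59 m

The magnetic force provides the centripetal force: qvB = mv²/r, so r = mv/(qB).
r = (6.64×10^-27 kg)(1.97×10^7 m/s) / [(2×1.60×10^-19 C)(0.0476 T)] = 8.59 m.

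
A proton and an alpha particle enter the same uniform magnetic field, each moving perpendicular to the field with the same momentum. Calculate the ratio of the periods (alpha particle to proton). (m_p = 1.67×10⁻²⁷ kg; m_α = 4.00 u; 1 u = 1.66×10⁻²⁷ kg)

T = 2πm/(qB) is independent of speed, so T₂/T₁ = (m₂/q₂)/(m₁/q₁).
T_{alpha particle}/T_{proton} = (6.64×10^-27/2e) / (1.67×10^-27/1e) = 1.99.

ratio ≈ 1.99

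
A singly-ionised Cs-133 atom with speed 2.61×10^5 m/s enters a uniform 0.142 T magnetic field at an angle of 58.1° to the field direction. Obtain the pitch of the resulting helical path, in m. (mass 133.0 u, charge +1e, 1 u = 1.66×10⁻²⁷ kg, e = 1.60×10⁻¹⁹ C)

The velocity component along B is v∥ = v cos58.1° = 1.38×10^5 m/s.
The cyclotron period T = 2πm/(qB) = 6.11×10^-5 s is set by m, q, B alone.
Pitch = v∥·T = (1.38×10^5)(6.11×10^-5) = 8.42 m.

pitch ≈ 8.42 m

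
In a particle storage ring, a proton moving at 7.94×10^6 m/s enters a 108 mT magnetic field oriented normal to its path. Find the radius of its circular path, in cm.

r ≈ 76.7 cm

The magnetic force provides the centripetal force: qvB = mv²/r, so r = mv/(qB).
r = (1.67×10^-27 kg)(7.94×10^6 m/s) / [(1×1.60×10^-19 C)(0.108 T)] = 0.767 m.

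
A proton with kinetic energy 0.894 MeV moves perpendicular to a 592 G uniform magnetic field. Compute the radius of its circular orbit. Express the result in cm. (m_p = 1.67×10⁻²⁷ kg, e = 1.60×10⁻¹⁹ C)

r ≈ 231 cm

Convert the energy: K = 0.894 MeV = 1.43×10^-13 J.
v = √(2K/m) = √(2·1.43×10^-13/1.67×10^-27) = 1.31×10^7 m/s.
r = mv/(qB) = (1.67×10^-27)(1.31×10^7) / [(1×1.60×10^-19)(0.0592)] = 2.31 m.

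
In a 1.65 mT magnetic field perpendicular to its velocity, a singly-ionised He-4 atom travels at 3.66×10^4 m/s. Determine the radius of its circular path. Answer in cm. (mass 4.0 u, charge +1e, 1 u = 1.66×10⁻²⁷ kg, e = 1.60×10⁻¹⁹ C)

r ≈ 92.1 cm

The magnetic force provides the centripetal force: qvB = mv²/r, so r = mv/(qB).
r = (6.64×10^-27 kg)(3.66×10^4 m/s) / [(1×1.60×10^-19 C)(1.65×10^-3 T)] = 0.921 m.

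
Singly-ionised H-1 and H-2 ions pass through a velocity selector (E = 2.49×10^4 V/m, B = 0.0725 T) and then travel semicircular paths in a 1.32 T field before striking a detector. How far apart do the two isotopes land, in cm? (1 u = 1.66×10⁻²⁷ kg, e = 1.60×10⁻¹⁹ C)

Δd ≈ 0.540 cm

Both emerge at v = E/B₁ = 3.43×10^5 m/s.
r = mv/(qB₂), so r₁ = 2.70×10^-3 m and r₂ = 5.40×10^-3 m, giving Δr = 2.70×10^-3 m.
After a semicircle each ion lands a diameter 2r from the entry slit, so the separation is 2Δr = 5.40×10^-3 m.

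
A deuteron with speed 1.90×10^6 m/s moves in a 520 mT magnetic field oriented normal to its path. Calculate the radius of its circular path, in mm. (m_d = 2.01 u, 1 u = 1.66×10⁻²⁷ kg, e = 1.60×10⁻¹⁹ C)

The magnetic force provides the centripetal force: qvB = mv²/r, so r = mv/(qB).
r = (3.34×10^-27 kg)(1.90×10^6 m/s) / [(1×1.60×10^-19 C)(0.520 T)] = 0.0762 m.

r ≈ 76.2 mm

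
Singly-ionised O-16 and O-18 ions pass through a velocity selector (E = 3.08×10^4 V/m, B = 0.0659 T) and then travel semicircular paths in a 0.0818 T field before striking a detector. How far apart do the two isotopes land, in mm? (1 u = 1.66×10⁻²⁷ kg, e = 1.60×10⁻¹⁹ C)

Both emerge at v = E/B₁ = 4.67×10^5 m/s.
r = mv/(qB₂), so r₁ = 0.9485 m and r₂ = 1.067 m, giving Δr = 0.119 m.
After a semicircle each ion lands a diameter 2r from the entry slit, so the separation is 2Δr = 0.237 m.

Δd ≈ 237 mm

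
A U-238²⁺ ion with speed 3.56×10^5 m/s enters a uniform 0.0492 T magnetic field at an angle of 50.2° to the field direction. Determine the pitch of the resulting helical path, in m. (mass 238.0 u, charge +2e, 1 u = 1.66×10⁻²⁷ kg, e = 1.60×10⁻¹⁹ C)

pitch ≈ 35.9 m

The velocity component along B is v∥ = v cos50.2° = 2.28×10^5 m/s.
The cyclotron period T = 2πm/(qB) = 1.58×10^-4 s is set by m, q, B alone.
Pitch = v∥·T = (2.28×10^5)(1.58×10^-4) = 35.9 m.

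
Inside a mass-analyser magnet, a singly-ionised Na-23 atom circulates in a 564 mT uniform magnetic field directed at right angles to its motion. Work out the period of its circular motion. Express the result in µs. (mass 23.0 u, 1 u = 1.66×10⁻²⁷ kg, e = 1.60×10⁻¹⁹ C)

T ≈ 2.66 µs

The cyclotron period is independent of speed: T = 2πm/(qB).
T = 2π(3.82×10^-26) / [(1×1.60×10^-19)(0.564)] = 2.66×10^-6 s.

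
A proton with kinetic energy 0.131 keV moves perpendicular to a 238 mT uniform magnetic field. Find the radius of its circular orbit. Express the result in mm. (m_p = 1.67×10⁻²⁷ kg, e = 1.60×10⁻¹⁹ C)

r ≈ 6.95 mm

Convert the energy: K = 0.131 keV = 2.10×10^-17 J.
v = √(2K/m) = √(2·2.10×10^-17/1.67×10^-27) = 1.58×10^5 m/s.
r = mv/(qB) = (1.67×10^-27)(1.58×10^5) / [(1×1.60×10^-19)(0.238)] = 6.95×10^-3 m.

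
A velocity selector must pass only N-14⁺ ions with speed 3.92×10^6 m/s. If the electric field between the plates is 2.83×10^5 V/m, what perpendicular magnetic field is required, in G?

qE = qvB ⇒ B = E/v = (2.83×10^5) / (3.92×10^6) = 0.0722 T.

B ≈ 722 G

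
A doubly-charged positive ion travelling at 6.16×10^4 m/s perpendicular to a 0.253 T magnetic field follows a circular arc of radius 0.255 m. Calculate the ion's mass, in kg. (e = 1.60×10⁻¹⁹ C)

qvB = mv²/r ⇒ m = qBr/v.
m = (2×1.60×10^-19)(0.253)(0.255) / (6.16×10^4) = 3.35×10^-25 kg.

m ≈ 3.35×10^-25 kg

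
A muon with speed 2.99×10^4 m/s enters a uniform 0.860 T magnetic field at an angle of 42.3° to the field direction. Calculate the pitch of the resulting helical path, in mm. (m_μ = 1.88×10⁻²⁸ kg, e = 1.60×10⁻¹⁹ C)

pitch ≈ 0.190 mm

The velocity component along B is v∥ = v cos42.3° = 2.21×10^4 m/s.
The cyclotron period T = 2πm/(qB) = 8.58×10^-9 s is set by m, q, B alone.
Pitch = v∥·T = (2.21×10^4)(8.58×10^-9) = 1.90×10^-4 m.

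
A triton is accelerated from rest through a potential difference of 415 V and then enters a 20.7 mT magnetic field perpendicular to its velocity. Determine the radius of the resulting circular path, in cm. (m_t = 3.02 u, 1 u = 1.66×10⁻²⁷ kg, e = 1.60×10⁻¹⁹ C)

r ≈ 24.6 cm

The kinetic energy gained is K = qV = (1×1.60×10^-19)(415) = 6.64×10^-17 J.
v = √(2K/m) = 1.63×10^5 m/s.
r = mv/(qB) = (5.01×10^-27)(1.63×10^5) / [(1×1.60×10^-19)(0.0207)] = 0.246 m.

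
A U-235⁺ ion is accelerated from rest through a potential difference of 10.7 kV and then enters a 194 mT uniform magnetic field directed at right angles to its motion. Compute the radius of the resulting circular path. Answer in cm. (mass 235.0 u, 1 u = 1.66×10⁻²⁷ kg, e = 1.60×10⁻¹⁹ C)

r ≈ 118 cm

The kinetic energy gained is K = qV = (1×1.60×10^-19)(1.07×10^4) = 1.71×10^-15 J.
v = √(2K/m) = 9.37×10^4 m/s.
r = mv/(qB) = (3.90×10^-25)(9.37×10^4) / [(1×1.60×10^-19)(0.194)] = 1.18 m.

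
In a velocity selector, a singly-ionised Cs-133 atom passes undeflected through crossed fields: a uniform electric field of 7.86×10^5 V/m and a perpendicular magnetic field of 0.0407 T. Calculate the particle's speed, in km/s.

v ≈ 19300 km/s

For zero net force, qE = qvB, so v = E/B.
v = (7.86×10^5) / (0.0407) = 1.93×10^7 m/s.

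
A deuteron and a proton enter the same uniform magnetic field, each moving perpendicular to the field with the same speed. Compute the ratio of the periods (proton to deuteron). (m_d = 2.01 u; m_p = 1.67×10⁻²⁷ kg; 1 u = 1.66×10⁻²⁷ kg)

ratio ≈ 0.501

T = 2πm/(qB) is independent of speed, so T₂/T₁ = (m₂/q₂)/(m₁/q₁).
T_{proton}/T_{deuteron} = (1.67×10^-27/1e) / (3.34×10^-27/1e) = 0.501.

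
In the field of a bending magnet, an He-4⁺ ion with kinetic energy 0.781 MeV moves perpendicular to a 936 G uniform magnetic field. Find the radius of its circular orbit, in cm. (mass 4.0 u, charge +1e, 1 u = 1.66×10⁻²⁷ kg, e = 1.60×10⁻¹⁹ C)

r ≈ 272 cm

Convert the energy: K = 0.781 MeV = 1.25×10^-13 J.
v = √(2K/m) = √(2·1.25×10^-13/6.64×10^-27) = 6.14×10^6 m/s.
r = mv/(qB) = (6.64×10^-27)(6.14×10^6) / [(1×1.60×10^-19)(0.0936)] = 2.72 m.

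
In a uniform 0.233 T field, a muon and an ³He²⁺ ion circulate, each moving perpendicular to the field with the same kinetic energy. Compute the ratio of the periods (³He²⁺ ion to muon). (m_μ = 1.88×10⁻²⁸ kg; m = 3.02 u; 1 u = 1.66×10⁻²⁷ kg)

ratio ≈ 13.3

T = 2πm/(qB) is independent of speed, so T₂/T₁ = (m₂/q₂)/(m₁/q₁).
T_{³He²⁺ ion}/T_{muon} = (5.01×10^-27/2e) / (1.88×10^-28/1e) = 13.3.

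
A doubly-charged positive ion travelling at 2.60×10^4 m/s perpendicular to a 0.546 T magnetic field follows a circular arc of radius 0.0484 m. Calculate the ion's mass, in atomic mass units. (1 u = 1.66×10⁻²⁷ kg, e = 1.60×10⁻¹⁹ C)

m ≈ 196 u

qvB = mv²/r ⇒ m = qBr/v.
m = (2×1.60×10^-19)(0.546)(0.0484) / (2.60×10^4) = 3.25×10^-25 kg = 196 u.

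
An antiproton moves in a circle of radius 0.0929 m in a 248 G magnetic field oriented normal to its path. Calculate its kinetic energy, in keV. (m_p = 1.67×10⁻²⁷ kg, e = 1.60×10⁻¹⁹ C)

v = qBr/m = (1×1.60×10^-19)(0.0248)(0.0929) / (1.67×10^-27) = 2.21×10^5 m/s.
K = ½mv² = 0.5·(1.67×10^-27)·(2.21×10^5)² = 4.07×10^-17 J = 0.254 keV.

K ≈ 0.254 keV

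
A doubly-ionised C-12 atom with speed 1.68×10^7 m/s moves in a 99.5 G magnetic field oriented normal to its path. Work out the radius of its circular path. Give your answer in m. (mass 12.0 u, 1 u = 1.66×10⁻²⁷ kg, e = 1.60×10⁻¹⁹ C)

The magnetic force provides the centripetal force: qvB = mv²/r, so r = mv/(qB).
r = (1.99×10^-26 kg)(1.68×10^7 m/s) / [(2×1.60×10^-19 C)(9.95×10^-3 T)] = 105 m.

r ≈ 105 m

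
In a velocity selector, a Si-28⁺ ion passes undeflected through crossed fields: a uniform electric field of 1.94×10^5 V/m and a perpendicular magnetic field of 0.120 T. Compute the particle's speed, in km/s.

v ≈ 1620 km/s

For zero net force, qE = qvB, so v = E/B.
v = (1.94×10^5) / (0.120) = 1.62×10^6 m/s.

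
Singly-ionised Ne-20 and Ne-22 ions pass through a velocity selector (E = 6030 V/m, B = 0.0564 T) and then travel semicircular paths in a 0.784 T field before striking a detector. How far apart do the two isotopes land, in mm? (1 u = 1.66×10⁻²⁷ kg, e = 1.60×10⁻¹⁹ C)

Δd ≈ 5.66 mm

Both emerge at v = E/B₁ = 1.07×10^5 m/s.
r = mv/(qB₂), so r₁ = 0.02830 m and r₂ = 0.03113 m, giving Δr = 2.83×10^-3 m.
After a semicircle each ion lands a diameter 2r from the entry slit, so the separation is 2Δr = 5.66×10^-3 m.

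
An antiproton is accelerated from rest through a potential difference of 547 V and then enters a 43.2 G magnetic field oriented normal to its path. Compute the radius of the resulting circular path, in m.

r ≈ 0.782 m

The kinetic energy gained is K = qV = (1×1.60×10^-19)(547) = 8.75×10^-17 J.
v = √(2K/m) = 3.24×10^5 m/s.
r = mv/(qB) = (1.67×10^-27)(3.24×10^5) / [(1×1.60×10^-19)(4.32×10^-3)] = 0.782 m.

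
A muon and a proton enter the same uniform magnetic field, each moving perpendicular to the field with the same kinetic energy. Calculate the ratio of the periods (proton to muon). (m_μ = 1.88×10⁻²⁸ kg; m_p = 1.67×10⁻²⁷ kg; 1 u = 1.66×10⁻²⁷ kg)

ratio ≈ 8.88

T = 2πm/(qB) is independent of speed, so T₂/T₁ = (m₂/q₂)/(m₁/q₁).
T_{proton}/T_{muon} = (1.67×10^-27/1e) / (1.88×10^-28/1e) = 8.88.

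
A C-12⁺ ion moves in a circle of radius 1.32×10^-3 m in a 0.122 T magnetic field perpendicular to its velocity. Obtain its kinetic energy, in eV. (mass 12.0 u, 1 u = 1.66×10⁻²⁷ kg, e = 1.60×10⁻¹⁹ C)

K ≈ 0.104 eV

v = qBr/m = (1×1.60×10^-19)(0.122)(1.32×10^-3) / (1.99×10^-26) = 1290 m/s.
K = ½mv² = 0.5·(1.99×10^-26)·(1290)² = 1.67×10^-20 J = 0.104 eV.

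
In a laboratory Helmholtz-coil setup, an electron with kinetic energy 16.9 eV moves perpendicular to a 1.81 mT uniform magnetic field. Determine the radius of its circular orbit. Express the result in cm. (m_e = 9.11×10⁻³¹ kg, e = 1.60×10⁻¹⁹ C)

Convert the energy: K = 16.9 eV = 2.70×10^-18 J.
v = √(2K/m) = √(2·2.70×10^-18/9.11×10^-31) = 2.44×10^6 m/s.
r = mv/(qB) = (9.11×10^-31)(2.44×10^6) / [(1×1.60×10^-19)(1.81×10^-3)] = 7.66×10^-3 m.

r ≈ 0.766 cm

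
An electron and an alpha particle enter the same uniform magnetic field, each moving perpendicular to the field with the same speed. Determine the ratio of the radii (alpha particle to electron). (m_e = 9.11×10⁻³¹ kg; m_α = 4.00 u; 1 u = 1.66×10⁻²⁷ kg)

ratio ≈ 3640

r = mv/(qB) ⇒ at equal v, r ∝ m/q.
r_{alpha particle}/r_{electron} = 3640.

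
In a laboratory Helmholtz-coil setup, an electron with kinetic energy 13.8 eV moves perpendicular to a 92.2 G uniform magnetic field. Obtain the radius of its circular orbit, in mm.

Convert the energy: K = 13.8 eV = 2.21×10^-18 J.
v = √(2K/m) = √(2·2.21×10^-18/9.11×10^-31) = 2.20×10^6 m/s.
r = mv/(qB) = (9.11×10^-31)(2.20×10^6) / [(1×1.60×10^-19)(9.22×10^-3)] = 1.36×10^-3 m.

r ≈ 1.36 mm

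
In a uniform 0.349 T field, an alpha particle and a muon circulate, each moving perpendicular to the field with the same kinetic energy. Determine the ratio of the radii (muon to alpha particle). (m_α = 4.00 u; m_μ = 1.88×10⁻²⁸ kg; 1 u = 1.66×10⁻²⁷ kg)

r = √(2mK)/(qB) ⇒ at equal K, r ∝ √m/q.
r_{muon}/r_{alpha particle} = 0.337.

ratio ≈ 0.337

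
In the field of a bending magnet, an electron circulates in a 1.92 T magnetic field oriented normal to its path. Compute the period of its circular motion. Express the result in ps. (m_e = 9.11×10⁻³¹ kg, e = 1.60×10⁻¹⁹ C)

The cyclotron period is independent of speed: T = 2πm/(qB).
T = 2π(9.11×10^-31) / [(1×1.60×10^-19)(1.92)] = 1.86×10^-11 s.

T ≈ 18.6 ps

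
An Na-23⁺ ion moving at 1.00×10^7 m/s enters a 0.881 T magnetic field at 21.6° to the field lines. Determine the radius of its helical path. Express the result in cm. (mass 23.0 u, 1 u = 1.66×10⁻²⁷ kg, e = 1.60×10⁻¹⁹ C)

Only the perpendicular component v⊥ = v sin21.6° = 3.68×10^6 m/s is bent by the field.
r = m v⊥ /(qB) = (3.82×10^-26)(3.68×10^6) / [(1×1.60×10^-19)(0.881)] = 0.997 m.

r ≈ 99.7 cm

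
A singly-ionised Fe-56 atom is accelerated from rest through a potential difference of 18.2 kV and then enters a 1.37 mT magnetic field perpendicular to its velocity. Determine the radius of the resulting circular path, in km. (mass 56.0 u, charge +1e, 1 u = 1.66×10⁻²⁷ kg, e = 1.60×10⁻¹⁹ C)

The kinetic energy gained is K = qV = (1×1.60×10^-19)(1.82×10^4) = 2.91×10^-15 J.
v = √(2K/m) = 2.50×10^5 m/s.
r = mv/(qB) = (9.30×10^-26)(2.50×10^5) / [(1×1.60×10^-19)(1.37×10^-3)] = 106 m.

r ≈ 0.106 km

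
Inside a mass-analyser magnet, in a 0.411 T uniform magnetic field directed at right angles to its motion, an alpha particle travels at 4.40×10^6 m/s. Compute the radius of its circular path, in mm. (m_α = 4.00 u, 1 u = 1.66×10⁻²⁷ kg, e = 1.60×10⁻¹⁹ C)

r ≈ 222 mm

The magnetic force provides the centripetal force: qvB = mv²/r, so r = mv/(qB).
r = (6.64×10^-27 kg)(4.40×10^6 m/s) / [(2×1.60×10^-19 C)(0.411 T)] = 0.222 m.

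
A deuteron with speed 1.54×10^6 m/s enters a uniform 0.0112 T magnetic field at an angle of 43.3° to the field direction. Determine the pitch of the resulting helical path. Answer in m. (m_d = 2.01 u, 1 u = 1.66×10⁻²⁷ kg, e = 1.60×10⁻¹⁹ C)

The velocity component along B is v∥ = v cos43.3° = 1.12×10^6 m/s.
The cyclotron period T = 2πm/(qB) = 1.17×10^-5 s is set by m, q, B alone.
Pitch = v∥·T = (1.12×10^6)(1.17×10^-5) = 13.1 m.

pitch ≈ 13.1 m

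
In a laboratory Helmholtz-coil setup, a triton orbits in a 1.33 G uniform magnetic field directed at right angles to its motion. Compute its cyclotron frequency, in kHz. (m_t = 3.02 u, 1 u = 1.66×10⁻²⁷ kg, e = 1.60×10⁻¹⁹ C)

f ≈ 0.676 kHz

f = qB/(2πm) = (1×1.60×10^-19)(1.33×10^-4) / [2π(5.01×10^-27)] = 676 Hz.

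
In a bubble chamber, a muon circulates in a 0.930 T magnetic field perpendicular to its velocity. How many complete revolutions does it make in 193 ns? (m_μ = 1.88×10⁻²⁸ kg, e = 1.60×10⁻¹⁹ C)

T = 2πm/(qB) = 2π(1.88×10^-28) / [(1×1.60×10^-19)(0.930)] = 7.9384×10^-9 s.
N = t/T = 1.93×10^-7 / 7.9384×10^-9 ≈ 24.31, so 24 complete revolutions.

N = 24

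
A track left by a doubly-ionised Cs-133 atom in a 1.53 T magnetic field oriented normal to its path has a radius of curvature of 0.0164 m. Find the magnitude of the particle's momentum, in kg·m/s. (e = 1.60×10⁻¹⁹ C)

p ≈ 8.03×10^-21 kg·m/s

Since qvB = mv²/r, the momentum p = mv = qBr.
p = (2×1.60×10^-19)(1.53)(0.0164) = 8.03×10^-21 kg·m/s.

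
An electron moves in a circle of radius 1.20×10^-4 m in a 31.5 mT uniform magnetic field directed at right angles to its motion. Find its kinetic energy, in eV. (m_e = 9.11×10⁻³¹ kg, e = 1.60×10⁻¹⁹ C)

K ≈ 1.25 eV

v = qBr/m = (1×1.60×10^-19)(0.0315)(1.20×10^-4) / (9.11×10^-31) = 6.64×10^5 m/s.
K = ½mv² = 0.5·(9.11×10^-31)·(6.64×10^5)² = 2.01×10^-19 J = 1.25 eV.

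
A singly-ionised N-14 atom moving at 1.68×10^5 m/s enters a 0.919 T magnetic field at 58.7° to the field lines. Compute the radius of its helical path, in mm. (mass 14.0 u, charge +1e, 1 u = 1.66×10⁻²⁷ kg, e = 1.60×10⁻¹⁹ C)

r ≈ 22.7 mm

Only the perpendicular component v⊥ = v sin58.7° = 1.44×10^5 m/s is bent by the field.
r = m v⊥ /(qB) = (2.32×10^-26)(1.44×10^5) / [(1×1.60×10^-19)(0.919)] = 0.0227 m.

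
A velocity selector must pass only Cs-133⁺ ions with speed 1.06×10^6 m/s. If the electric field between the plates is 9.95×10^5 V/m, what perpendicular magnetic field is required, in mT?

B ≈ 939 mT

qE = qvB ⇒ B = E/v = (9.95×10^5) / (1.06×10^6) = 0.939 T.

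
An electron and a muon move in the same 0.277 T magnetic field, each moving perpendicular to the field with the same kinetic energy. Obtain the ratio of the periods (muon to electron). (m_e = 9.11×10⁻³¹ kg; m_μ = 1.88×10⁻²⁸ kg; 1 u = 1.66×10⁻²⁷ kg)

T = 2πm/(qB) is independent of speed, so T₂/T₁ = (m₂/q₂)/(m₁/q₁).
T_{muon}/T_{electron} = (1.88×10^-28/1e) / (9.11×10^-31/1e) = 206.

ratio ≈ 206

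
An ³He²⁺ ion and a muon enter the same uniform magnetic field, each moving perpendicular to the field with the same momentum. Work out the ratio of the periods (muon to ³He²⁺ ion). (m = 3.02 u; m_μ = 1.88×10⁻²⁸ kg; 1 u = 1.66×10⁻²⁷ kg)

T = 2πm/(qB) is independent of speed, so T₂/T₁ = (m₂/q₂)/(m₁/q₁).
T_{muon}/T_{³He²⁺ ion} = (1.88×10^-28/1e) / (5.01×10^-27/2e) = 0.0750.

ratio ≈ 0.0750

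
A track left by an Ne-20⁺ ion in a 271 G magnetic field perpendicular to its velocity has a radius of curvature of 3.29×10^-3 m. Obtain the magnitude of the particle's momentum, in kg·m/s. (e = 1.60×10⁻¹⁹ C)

Since qvB = mv²/r, the momentum p = mv = qBr.
p = (1×1.60×10^-19)(0.0271)(3.29×10^-3) = 1.43×10^-23 kg·m/s.

p ≈ 1.43×10^-23 kg·m/s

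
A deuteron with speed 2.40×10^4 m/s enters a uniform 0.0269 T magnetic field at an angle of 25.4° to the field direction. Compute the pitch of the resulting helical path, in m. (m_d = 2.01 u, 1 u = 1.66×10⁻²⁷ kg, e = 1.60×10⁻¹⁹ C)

pitch ≈ 0.106 m

The velocity component along B is v∥ = v cos25.4° = 2.17×10^4 m/s.
The cyclotron period T = 2πm/(qB) = 4.87×10^-6 s is set by m, q, B alone.
Pitch = v∥·T = (2.17×10^4)(4.87×10^-6) = 0.106 m.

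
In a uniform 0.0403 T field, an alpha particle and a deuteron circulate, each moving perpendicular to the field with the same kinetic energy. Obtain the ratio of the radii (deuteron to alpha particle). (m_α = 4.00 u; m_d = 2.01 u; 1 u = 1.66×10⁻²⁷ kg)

r = √(2mK)/(qB) ⇒ at equal K, r ∝ √m/q.
r_{deuteron}/r_{alpha particle} = 1.42.

ratio ≈ 1.42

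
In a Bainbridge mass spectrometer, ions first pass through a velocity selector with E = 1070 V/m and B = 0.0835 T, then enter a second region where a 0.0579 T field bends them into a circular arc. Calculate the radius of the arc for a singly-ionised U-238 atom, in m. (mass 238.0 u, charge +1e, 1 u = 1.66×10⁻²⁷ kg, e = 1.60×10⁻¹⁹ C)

r ≈ 0.546 m

The selector passes v = E/B = 1070/0.0835 = 1.28×10^4 m/s.
In the deflection region, r = mv/(qB₂) = (3.95×10^-25)(1.28×10^4) / [(1×1.60×10^-19)(0.0579)] = 0.546 m.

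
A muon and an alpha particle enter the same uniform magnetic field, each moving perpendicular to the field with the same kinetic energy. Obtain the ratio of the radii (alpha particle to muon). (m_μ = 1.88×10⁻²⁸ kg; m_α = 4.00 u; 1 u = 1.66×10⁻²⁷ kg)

r = √(2mK)/(qB) ⇒ at equal K, r ∝ √m/q.
r_{alpha particle}/r_{muon} = 2.97.

ratio ≈ 2.97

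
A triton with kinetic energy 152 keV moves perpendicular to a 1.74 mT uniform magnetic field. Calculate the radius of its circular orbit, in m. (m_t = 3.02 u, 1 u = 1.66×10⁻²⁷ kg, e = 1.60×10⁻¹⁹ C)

r ≈ 56.1 m

Convert the energy: K = 152 keV = 2.43×10^-14 J.
v = √(2K/m) = √(2·2.43×10^-14/5.01×10^-27) = 3.11×10^6 m/s.
r = mv/(qB) = (5.01×10^-27)(3.11×10^6) / [(1×1.60×10^-19)(1.74×10^-3)] = 56.1 m.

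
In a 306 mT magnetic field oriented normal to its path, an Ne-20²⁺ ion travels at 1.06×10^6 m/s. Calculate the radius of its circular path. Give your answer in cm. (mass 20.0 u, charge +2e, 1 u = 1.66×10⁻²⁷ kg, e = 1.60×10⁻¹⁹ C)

r ≈ 35.9 cm

The magnetic force provides the centripetal force: qvB = mv²/r, so r = mv/(qB).
r = (3.32×10^-26 kg)(1.06×10^6 m/s) / [(2×1.60×10^-19 C)(0.306 T)] = 0.359 m.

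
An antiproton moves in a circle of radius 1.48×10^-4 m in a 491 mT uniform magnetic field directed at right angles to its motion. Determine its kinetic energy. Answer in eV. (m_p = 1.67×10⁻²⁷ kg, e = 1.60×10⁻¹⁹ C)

v = qBr/m = (1×1.60×10^-19)(0.491)(1.48×10^-4) / (1.67×10^-27) = 6960 m/s.
K = ½mv² = 0.5·(1.67×10^-27)·(6960)² = 4.05×10^-20 J = 0.253 eV.

K ≈ 0.253 eV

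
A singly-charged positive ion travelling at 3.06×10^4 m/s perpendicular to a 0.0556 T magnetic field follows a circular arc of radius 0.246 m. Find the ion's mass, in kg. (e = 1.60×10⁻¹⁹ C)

qvB = mv²/r ⇒ m = qBr/v.
m = (1×1.60×10^-19)(0.0556)(0.246) / (3.06×10^4) = 7.15×10^-26 kg.

m ≈ 7.15×10^-26 kg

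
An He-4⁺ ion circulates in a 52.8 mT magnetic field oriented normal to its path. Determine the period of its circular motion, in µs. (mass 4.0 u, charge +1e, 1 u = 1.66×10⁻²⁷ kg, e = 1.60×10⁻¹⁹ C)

T ≈ 4.94 µs

The cyclotron period is independent of speed: T = 2πm/(qB).
T = 2π(6.64×10^-27) / [(1×1.60×10^-19)(0.0528)] = 4.94×10^-6 s.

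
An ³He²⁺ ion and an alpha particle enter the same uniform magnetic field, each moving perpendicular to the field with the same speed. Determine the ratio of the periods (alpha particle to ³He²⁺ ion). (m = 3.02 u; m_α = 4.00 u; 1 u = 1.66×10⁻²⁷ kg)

T = 2πm/(qB) is independent of speed, so T₂/T₁ = (m₂/q₂)/(m₁/q₁).
T_{alpha particle}/T_{³He²⁺ ion} = (6.64×10^-27/2e) / (5.01×10^-27/2e) = 1.32.

ratio ≈ 1.32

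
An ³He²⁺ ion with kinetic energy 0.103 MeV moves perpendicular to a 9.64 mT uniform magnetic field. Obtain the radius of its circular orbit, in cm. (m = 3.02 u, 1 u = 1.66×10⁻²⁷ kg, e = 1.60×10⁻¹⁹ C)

Convert the energy: K = 0.103 MeV = 1.65×10^-14 J.
v = √(2K/m) = √(2·1.65×10^-14/5.01×10^-27) = 2.56×10^6 m/s.
r = mv/(qB) = (5.01×10^-27)(2.56×10^6) / [(2×1.60×10^-19)(9.64×10^-3)] = 4.17 m.

r ≈ 417 cm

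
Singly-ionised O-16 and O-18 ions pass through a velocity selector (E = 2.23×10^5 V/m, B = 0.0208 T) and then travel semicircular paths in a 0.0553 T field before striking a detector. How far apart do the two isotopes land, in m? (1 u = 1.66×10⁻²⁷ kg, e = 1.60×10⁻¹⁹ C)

Δd ≈ 8.05 m

Both emerge at v = E/B₁ = 1.07×10^7 m/s.
r = mv/(qB₂), so r₁ = 32.18 m and r₂ = 36.21 m, giving Δr = 4.02 m.
After a semicircle each ion lands a diameter 2r from the entry slit, so the separation is 2Δr = 8.05 m.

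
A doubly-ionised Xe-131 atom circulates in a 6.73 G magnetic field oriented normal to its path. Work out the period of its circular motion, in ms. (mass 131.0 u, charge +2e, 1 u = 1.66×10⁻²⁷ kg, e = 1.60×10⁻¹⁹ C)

The cyclotron period is independent of speed: T = 2πm/(qB).
T = 2π(2.17×10^-25) / [(2×1.60×10^-19)(6.73×10^-4)] = 6.34×10^-3 s.

T ≈ 6.34 ms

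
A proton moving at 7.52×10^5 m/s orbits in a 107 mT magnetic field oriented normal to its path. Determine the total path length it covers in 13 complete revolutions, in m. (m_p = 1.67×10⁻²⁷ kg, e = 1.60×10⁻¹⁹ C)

r = mv/(qB) = 0.0734 m, so one revolution covers 2πr = 0.461 m.
In 13 revolutions: L = 13·2πr = 5.99 m.

L ≈ 5.99 m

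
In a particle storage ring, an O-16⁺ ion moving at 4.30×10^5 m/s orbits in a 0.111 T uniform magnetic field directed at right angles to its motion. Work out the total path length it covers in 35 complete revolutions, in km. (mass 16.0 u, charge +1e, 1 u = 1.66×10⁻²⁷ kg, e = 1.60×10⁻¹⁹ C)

r = mv/(qB) = 0.643 m, so one revolution covers 2πr = 4.04 m.
In 35 revolutions: L = 35·2πr = 141 m.

L ≈ 0.141 km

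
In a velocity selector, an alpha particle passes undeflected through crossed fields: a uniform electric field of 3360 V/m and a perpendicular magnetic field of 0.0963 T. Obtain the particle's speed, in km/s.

For zero net force, qE = qvB, so v = E/B.
v = (3360) / (0.0963) = 3.49×10^4 m/s.

v ≈ 34.9 km/s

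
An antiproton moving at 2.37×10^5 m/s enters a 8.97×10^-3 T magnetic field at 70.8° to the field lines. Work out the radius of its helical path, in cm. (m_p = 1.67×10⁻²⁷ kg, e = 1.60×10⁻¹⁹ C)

Only the perpendicular component v⊥ = v sin70.8° = 2.24×10^5 m/s is bent by the field.
r = m v⊥ /(qB) = (1.67×10^-27)(2.24×10^5) / [(1×1.60×10^-19)(8.97×10^-3)] = 0.260 m.

r ≈ 26.0 cm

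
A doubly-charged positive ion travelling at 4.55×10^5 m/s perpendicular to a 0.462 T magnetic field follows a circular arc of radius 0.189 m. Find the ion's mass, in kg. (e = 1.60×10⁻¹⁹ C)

qvB = mv²/r ⇒ m = qBr/v.
m = (2×1.60×10^-19)(0.462)(0.189) / (4.55×10^5) = 6.14×10^-26 kg.

m ≈ 6.14×10^-26 kg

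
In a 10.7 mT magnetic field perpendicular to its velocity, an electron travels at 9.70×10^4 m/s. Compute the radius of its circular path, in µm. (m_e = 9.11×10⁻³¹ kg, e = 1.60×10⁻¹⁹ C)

r ≈ 51.6 µm

The magnetic force provides the centripetal force: qvB = mv²/r, so r = mv/(qB).
r = (9.11×10^-31 kg)(9.70×10^4 m/s) / [(1×1.60×10^-19 C)(0.0107 T)] = 5.16×10^-5 m.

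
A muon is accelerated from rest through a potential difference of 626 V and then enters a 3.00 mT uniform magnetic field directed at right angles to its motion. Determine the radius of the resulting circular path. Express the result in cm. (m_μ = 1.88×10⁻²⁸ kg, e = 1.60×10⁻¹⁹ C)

r ≈ 40.4 cm

The kinetic energy gained is K = qV = (1×1.60×10^-19)(626) = 1.00×10^-16 J.
v = √(2K/m) = 1.03×10^6 m/s.
r = mv/(qB) = (1.88×10^-28)(1.03×10^6) / [(1×1.60×10^-19)(3.00×10^-3)] = 0.404 m.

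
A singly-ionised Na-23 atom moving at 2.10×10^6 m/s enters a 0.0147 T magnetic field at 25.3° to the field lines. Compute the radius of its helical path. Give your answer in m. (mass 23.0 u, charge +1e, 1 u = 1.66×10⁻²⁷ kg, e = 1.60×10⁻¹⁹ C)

Only the perpendicular component v⊥ = v sin25.3° = 8.97×10^5 m/s is bent by the field.
r = m v⊥ /(qB) = (3.82×10^-26)(8.97×10^5) / [(1×1.60×10^-19)(0.0147)] = 14.6 m.

r ≈ 14.6 m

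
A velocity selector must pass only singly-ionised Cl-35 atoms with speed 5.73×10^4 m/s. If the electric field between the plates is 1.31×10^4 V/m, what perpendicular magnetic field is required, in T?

B ≈ 0.229 T

qE = qvB ⇒ B = E/v = (1.31×10^4) / (5.73×10^4) = 0.229 T.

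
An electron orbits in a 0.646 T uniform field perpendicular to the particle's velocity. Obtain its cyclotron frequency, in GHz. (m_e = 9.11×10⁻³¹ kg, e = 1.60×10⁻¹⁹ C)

f ≈ 18.1 GHz

f = qB/(2πm) = (1×1.60×10^-19)(0.646) / [2π(9.11×10^-31)] = 1.81×10^10 Hz.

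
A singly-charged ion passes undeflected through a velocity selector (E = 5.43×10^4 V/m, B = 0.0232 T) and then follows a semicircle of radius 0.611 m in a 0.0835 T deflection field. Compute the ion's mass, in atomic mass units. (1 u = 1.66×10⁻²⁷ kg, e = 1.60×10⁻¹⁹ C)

m ≈ 2.10 u

v = E/B₁ = 2.34×10^6 m/s.
From r = mv/(qB₂), m = qB₂r/v = (1×1.60×10^-19)(0.0835)(0.611) / (2.34×10^6) = 3.49×10^-27 kg.
In atomic mass units: m = 3.49×10^-27 / 1.66×10^-27 = 2.10 u.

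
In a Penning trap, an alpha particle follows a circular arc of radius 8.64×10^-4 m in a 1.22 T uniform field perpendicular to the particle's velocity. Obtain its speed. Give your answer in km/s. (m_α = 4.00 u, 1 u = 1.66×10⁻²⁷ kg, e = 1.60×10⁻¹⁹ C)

From qvB = mv²/r, v = qBr/m.
v = (2×1.60×10^-19)(1.22)(8.64×10^-4) / (6.64×10^-27) = 5.08×10^4 m/s.

v ≈ 50.8 km/s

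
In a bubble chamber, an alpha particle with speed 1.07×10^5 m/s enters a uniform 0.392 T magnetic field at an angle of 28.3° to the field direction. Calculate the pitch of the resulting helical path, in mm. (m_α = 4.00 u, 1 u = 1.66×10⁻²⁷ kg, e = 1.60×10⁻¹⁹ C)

pitch ≈ 31.3 mm

The velocity component along B is v∥ = v cos28.3° = 9.42×10^4 m/s.
The cyclotron period T = 2πm/(qB) = 3.33×10^-7 s is set by m, q, B alone.
Pitch = v∥·T = (9.42×10^4)(3.33×10^-7) = 0.0313 m.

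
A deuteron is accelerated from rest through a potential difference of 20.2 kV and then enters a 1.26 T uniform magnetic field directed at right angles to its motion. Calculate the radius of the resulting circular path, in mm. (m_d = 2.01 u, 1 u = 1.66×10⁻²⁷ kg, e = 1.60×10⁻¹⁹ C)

The kinetic energy gained is K = qV = (1×1.60×10^-19)(2.02×10^4) = 3.23×10^-15 J.
v = √(2K/m) = 1.39×10^6 m/s.
r = mv/(qB) = (3.34×10^-27)(1.39×10^6) / [(1×1.60×10^-19)(1.26)] = 0.0230 m.

r ≈ 23.0 mm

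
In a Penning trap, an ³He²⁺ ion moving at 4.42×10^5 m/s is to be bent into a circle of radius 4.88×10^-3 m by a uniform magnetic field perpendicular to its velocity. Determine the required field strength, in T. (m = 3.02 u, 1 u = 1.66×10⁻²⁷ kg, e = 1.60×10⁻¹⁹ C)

qvB = mv²/r gives B = mv/(qr).
B = (5.01×10^-27)(4.42×10^5) / [(2×1.60×10^-19)(4.88×10^-3)] = 1.42 T.

B ≈ 1.42 T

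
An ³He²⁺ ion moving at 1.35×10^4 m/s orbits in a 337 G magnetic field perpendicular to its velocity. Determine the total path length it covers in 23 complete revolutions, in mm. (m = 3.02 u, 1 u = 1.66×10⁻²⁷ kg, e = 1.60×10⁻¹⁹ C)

L ≈ 907 mm

r = mv/(qB) = 6.28×10^-3 m, so one revolution covers 2πr = 0.0394 m.
In 23 revolutions: L = 23·2πr = 0.907 m.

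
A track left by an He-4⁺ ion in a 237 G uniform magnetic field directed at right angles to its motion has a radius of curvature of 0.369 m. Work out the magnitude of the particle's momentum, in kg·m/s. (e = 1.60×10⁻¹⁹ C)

Since qvB = mv²/r, the momentum p = mv = qBr.
p = (1×1.60×10^-19)(0.0237)(0.369) = 1.40×10^-21 kg·m/s.

p ≈ 1.40×10^-21 kg·m/s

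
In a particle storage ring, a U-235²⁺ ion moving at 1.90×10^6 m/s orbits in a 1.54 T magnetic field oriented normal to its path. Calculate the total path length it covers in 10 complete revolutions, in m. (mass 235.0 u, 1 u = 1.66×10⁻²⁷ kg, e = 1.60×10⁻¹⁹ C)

L ≈ 94.5 m

r = mv/(qB) = 1.50 m, so one revolution covers 2πr = 9.45 m.
In 10 revolutions: L = 10·2πr = 94.5 m.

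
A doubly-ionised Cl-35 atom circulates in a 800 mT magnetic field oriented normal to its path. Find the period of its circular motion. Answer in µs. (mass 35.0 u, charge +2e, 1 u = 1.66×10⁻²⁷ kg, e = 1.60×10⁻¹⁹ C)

T ≈ 1.43 µs

The cyclotron period is independent of speed: T = 2πm/(qB).
T = 2π(5.81×10^-26) / [(2×1.60×10^-19)(0.800)] = 1.43×10^-6 s.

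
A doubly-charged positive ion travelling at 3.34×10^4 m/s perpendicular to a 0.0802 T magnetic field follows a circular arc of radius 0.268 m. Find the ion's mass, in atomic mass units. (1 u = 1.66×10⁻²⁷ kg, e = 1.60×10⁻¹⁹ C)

qvB = mv²/r ⇒ m = qBr/v.
m = (2×1.60×10^-19)(0.0802)(0.268) / (3.34×10^4) = 2.06×10^-25 kg = 124 u.

m ≈ 124 u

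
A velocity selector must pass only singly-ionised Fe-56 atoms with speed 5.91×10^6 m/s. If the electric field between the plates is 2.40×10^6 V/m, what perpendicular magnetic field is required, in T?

qE = qvB ⇒ B = E/v = (2.40×10^6) / (5.91×10^6) = 0.406 T.

B ≈ 0.406 T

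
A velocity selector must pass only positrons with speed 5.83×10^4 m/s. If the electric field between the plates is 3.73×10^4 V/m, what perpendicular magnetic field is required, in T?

qE = qvB ⇒ B = E/v = (3.73×10^4) / (5.83×10^4) = 0.640 T.

B ≈ 0.640 T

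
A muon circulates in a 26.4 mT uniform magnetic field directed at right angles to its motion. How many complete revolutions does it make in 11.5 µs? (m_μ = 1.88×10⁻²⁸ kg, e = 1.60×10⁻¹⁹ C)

T = 2πm/(qB) = 2π(1.88×10^-28) / [(1×1.60×10^-19)(0.0264)] = 2.7965×10^-7 s.
N = t/T = 1.15×10^-5 / 2.7965×10^-7 ≈ 41.12, so 41 complete revolutions.

N = 41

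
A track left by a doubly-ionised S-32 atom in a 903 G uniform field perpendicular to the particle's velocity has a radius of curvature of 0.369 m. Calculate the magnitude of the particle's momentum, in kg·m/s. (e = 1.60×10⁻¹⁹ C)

p ≈ 1.07×10^-20 kg·m/s

Since qvB = mv²/r, the momentum p = mv = qBr.
p = (2×1.60×10^-19)(0.0903)(0.369) = 1.07×10^-20 kg·m/s.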